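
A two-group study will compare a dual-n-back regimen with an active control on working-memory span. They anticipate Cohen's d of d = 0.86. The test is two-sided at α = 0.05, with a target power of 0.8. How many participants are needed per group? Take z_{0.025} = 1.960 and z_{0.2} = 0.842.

n = 22 per group

For two independent groups with equal n: n = 2·((z_{α/2} + z_β) / d)².
z_{α/2} + z_β = 1.960 + 0.842 = 2.802.
n = 2 × (2.802 / 0.86)² = 2 × 3.258² = 2 × 10.62 = 21.2.
Round up to the next whole participant.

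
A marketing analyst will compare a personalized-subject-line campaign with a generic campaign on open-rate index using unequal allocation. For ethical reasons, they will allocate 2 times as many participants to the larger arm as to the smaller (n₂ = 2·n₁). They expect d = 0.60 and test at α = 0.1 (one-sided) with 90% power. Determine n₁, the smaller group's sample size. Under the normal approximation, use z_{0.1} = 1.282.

With allocation ratio k = n₂/n₁ = 2, Var(x̄₁−x̄₂) = σ²(1/n₁ + 1/(k·n₁)) = σ²·(k+1)/(k·n₁).
So n₁ = (1 + 1/k)·((z_{α} + z_β)/d)² = 1.500 × (2.564/0.60)².
n₁ = 1.500 × 18.26 = 27.4.
Round up: n₁ = 28, giving n₂ = 2 × 28 = 56.

n₁ = 28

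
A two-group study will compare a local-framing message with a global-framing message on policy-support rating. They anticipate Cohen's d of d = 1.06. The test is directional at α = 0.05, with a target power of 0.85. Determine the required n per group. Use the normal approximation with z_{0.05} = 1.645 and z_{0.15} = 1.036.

n = 13 per group

For two independent groups with equal n: n = 2·((z_{α} + z_β) / d)².
z_{α} + z_β = 1.645 + 1.036 = 2.681.
n = 2 × (2.681 / 1.06)² = 2 × 2.529² = 2 × 6.40 = 12.8.
Round up to the next whole participant.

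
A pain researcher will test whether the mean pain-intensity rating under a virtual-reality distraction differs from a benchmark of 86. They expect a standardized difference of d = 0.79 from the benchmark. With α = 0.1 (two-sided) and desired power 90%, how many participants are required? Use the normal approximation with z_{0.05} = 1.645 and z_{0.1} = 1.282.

n = 14

For a one-sample test: n = ((z_{α/2} + z_β) / d)².
z_{α/2} + z_β = 1.645 + 1.282 = 2.927.
n = (2.927 / 0.79)² = 3.705² = 13.73.
Round up.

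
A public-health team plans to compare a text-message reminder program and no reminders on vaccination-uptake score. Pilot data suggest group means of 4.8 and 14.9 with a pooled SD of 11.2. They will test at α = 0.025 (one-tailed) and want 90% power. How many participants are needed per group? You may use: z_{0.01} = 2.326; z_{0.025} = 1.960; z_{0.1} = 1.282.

n = 26 per group

Cohen's d = |M₁ − M₂| / SD_pooled = |4.8 − 14.9| / 11.2 = 10.1 / 11.2 = 0.902.
For two independent groups with equal n: n = 2·((z_{α} + z_β) / d)².
z_{α} + z_β = 1.960 + 1.282 = 3.242.
n = 2 × (3.242 / 0.902)² = 2 × 3.594² = 2 × 12.92 = 25.8.
Round up to the next whole participant.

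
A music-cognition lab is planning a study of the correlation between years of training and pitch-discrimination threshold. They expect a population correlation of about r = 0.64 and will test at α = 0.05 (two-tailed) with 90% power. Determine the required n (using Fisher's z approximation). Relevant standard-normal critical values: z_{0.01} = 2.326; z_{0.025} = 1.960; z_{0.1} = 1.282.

Fisher's z: C = ½·ln((1+r)/(1−r)) = ½·ln(4.5556) = 0.7582.
n = ((z_{α/2} + z_β)/C)² + 3.
(1.960 + 1.282) / 0.7582 = 3.242 / 0.7582 = 4.276.
n = 4.276² + 3 = 18.28 + 3 = 21.3.
Round up.

n = 22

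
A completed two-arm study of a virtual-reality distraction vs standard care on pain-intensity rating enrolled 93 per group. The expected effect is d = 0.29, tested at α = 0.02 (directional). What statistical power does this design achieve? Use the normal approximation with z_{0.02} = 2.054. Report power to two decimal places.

power ≈ 0.47

For two equal groups, power = Φ(d·√(n/2) − z_{α}).
d·√(n/2) = 0.29 × √(93/2) = 0.29 × 6.819 = 1.978.
z_β = 1.978 − 2.054 = -0.076.
Power = Φ(-0.076) = 0.470.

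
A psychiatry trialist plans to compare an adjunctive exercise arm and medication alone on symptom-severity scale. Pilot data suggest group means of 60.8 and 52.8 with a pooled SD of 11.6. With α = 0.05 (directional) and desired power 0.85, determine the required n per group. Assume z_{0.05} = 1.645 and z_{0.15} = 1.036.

n = 31 per group

Cohen's d = |M₁ − M₂| / SD_pooled = |60.8 − 52.8| / 11.6 = 8.0 / 11.6 = 0.690.
For two independent groups with equal n: n = 2·((z_{α} + z_β) / d)².
z_{α} + z_β = 1.645 + 1.036 = 2.681.
n = 2 × (2.681 / 0.690)² = 2 × 3.886² = 2 × 15.10 = 30.2.
Round up to the next whole participant.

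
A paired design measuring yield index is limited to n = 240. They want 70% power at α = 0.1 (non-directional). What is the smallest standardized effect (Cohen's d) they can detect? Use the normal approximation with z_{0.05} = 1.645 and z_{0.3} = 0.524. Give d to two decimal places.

d_min ≈ 0.14

For a single sample (or paired design) of n = 240: d_min = (z_{α/2} + z_β)/√n.
z-sum = 1.645 + 0.524 = 2.169.
d_min = 2.169 / √240 = 2.169 / 15.492 = 0.140.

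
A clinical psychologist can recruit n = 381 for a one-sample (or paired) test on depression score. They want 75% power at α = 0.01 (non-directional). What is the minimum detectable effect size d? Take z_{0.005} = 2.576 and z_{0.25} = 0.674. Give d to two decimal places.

d_min ≈ 0.17

For a single sample (or paired design) of n = 381: d_min = (z_{α/2} + z_β)/√n.
z-sum = 2.576 + 0.674 = 3.250.
d_min = 3.250 / √381 = 3.250 / 19.519 = 0.167.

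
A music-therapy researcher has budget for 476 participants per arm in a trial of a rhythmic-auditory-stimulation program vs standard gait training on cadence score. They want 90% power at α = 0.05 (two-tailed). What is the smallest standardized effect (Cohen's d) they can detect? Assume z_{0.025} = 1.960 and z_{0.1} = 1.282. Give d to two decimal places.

d_min ≈ 0.21

For two independent groups of n = 476 each: d_min = (z_{α/2} + z_β)·√(2/n).
z-sum = 1.960 + 1.282 = 3.242.
d_min = 3.242 × √(2/476) = 3.242 × 0.0648 = 0.210.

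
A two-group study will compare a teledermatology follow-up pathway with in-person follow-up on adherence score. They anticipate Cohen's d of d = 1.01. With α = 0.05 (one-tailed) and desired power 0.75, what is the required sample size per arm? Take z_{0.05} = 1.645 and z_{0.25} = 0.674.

For two independent groups with equal n: n = 2·((z_{α} + z_β) / d)².
z_{α} + z_β = 1.645 + 0.674 = 2.319.
n = 2 × (2.319 / 1.01)² = 2 × 2.296² = 2 × 5.27 = 10.5.
Round up to the next whole participant.

n = 11 per group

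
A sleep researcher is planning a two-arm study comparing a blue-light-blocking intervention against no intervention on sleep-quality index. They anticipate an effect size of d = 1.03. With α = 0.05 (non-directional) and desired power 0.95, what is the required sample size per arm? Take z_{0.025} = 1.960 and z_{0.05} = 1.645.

For two independent groups with equal n: n = 2·((z_{α/2} + z_β) / d)².
z_{α/2} + z_β = 1.960 + 1.645 = 3.605.
n = 2 × (3.605 / 1.03)² = 2 × 3.500² = 2 × 12.25 = 24.5.
Round up to the next whole participant.

n = 25 per group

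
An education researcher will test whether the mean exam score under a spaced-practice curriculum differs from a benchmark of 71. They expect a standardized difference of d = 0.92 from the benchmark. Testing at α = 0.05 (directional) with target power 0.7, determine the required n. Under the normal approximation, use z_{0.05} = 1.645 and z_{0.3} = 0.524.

n = 6

For a one-sample test: n = ((z_{α} + z_β) / d)².
z_{α} + z_β = 1.645 + 0.524 = 2.169.
n = (2.169 / 0.92)² = 2.358² = 5.56.
Round up.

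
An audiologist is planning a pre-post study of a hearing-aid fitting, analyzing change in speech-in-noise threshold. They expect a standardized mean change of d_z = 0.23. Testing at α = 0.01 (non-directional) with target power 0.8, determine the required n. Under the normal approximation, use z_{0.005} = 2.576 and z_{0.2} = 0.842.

n = 221 pairs

For a paired (one-sample on differences) test: n = ((z_{α/2} + z_β) / d)².
z_{α/2} + z_β = 2.576 + 0.842 = 3.418.
n = (3.418 / 0.23)² = 14.861² = 220.85.
Round up.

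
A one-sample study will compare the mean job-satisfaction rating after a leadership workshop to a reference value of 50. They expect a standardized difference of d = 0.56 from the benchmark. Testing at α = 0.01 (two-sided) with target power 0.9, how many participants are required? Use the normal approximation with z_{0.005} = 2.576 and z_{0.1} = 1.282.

n = 48

For a one-sample test: n = ((z_{α/2} + z_β) / d)².
z_{α/2} + z_β = 2.576 + 1.282 = 3.858.
n = (3.858 / 0.56)² = 6.889² = 47.46.
Round up.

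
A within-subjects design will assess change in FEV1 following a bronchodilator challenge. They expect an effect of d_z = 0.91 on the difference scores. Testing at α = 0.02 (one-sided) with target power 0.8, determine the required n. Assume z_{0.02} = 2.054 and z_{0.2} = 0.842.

n = 11 pairs

For a paired (one-sample on differences) test: n = ((z_{α} + z_β) / d)².
z_{α} + z_β = 2.054 + 0.842 = 2.896.
n = (2.896 / 0.91)² = 3.182² = 10.13.
Round up.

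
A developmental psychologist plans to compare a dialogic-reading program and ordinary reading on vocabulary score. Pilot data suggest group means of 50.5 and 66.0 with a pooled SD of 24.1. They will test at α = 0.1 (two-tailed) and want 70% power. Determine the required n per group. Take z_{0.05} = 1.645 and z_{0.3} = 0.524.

n = 23 per group

Cohen's d = |M₁ − M₂| / SD_pooled = |50.5 − 66.0| / 24.1 = 15.5 / 24.1 = 0.643.
For two independent groups with equal n: n = 2·((z_{α/2} + z_β) / d)².
z_{α/2} + z_β = 1.645 + 0.524 = 2.169.
n = 2 × (2.169 / 0.643)² = 2 × 3.373² = 2 × 11.38 = 22.8.
Round up to the next whole participant.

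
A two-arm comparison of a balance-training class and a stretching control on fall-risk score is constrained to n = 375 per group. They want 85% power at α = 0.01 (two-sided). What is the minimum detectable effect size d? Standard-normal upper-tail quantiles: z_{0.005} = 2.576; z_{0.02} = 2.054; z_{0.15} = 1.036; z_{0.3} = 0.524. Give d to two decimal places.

For two independent groups of n = 375 each: d_min = (z_{α/2} + z_β)·√(2/n).
z-sum = 2.576 + 1.036 = 3.612.
d_min = 3.612 × √(2/375) = 3.612 × 0.0730 = 0.264.

d_min ≈ 0.26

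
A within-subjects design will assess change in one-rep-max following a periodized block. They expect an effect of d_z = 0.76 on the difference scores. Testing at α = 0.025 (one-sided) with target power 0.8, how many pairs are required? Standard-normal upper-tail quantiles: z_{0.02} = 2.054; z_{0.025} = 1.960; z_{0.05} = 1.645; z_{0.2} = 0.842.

n = 14 pairs

For a paired (one-sample on differences) test: n = ((z_{α} + z_β) / d)².
z_{α} + z_β = 1.960 + 0.842 = 2.802.
n = (2.802 / 0.76)² = 3.687² = 13.59.
Round up.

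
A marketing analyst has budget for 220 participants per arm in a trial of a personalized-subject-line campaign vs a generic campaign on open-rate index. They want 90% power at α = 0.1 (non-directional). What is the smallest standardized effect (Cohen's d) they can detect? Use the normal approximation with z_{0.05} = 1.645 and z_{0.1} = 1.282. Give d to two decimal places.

For two independent groups of n = 220 each: d_min = (z_{α/2} + z_β)·√(2/n).
z-sum = 1.645 + 1.282 = 2.927.
d_min = 2.927 × √(2/220) = 2.927 × 0.0953 = 0.279.

d_min ≈ 0.28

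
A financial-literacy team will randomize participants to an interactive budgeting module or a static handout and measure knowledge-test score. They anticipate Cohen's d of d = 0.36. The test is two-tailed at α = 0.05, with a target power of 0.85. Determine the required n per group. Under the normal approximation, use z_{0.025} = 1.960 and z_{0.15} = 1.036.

n = 139 per group

For two independent groups with equal n: n = 2·((z_{α/2} + z_β) / d)².
z_{α/2} + z_β = 1.960 + 1.036 = 2.996.
n = 2 × (2.996 / 0.36)² = 2 × 8.322² = 2 × 69.26 = 138.5.
Round up to the next whole participant.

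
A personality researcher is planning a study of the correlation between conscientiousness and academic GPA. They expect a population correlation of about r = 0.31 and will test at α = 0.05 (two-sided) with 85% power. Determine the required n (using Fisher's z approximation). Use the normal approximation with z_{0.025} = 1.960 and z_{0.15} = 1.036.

n = 91

Fisher's z: C = ½·ln((1+r)/(1−r)) = ½·ln(1.8986) = 0.3205.
n = ((z_{α/2} + z_β)/C)² + 3.
(1.960 + 1.036) / 0.3205 = 2.996 / 0.3205 = 9.348.
n = 9.348² + 3 = 87.38 + 3 = 90.4.
Round up.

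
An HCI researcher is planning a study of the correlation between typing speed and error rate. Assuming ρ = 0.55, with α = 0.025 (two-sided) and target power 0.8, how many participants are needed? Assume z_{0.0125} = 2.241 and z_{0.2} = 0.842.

Fisher's z: C = ½·ln((1+r)/(1−r)) = ½·ln(3.4444) = 0.6184.
n = ((z_{α/2} + z_β)/C)² + 3.
(2.241 + 0.842) / 0.6184 = 3.083 / 0.6184 = 4.985.
n = 4.985² + 3 = 24.85 + 3 = 27.9.
Round up.

n = 28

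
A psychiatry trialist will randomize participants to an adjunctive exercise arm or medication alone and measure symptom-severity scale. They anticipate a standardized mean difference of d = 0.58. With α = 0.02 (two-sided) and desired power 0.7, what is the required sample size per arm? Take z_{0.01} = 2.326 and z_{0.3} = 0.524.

For two independent groups with equal n: n = 2·((z_{α/2} + z_β) / d)².
z_{α/2} + z_β = 2.326 + 0.524 = 2.850.
n = 2 × (2.850 / 0.58)² = 2 × 4.914² = 2 × 24.15 = 48.3.
Round up to the next whole participant.

n = 49 per group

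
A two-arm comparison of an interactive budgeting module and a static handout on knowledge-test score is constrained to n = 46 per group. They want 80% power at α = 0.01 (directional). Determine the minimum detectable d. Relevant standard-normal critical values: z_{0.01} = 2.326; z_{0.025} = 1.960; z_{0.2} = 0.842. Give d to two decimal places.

For two independent groups of n = 46 each: d_min = (z_{α} + z_β)·√(2/n).
z-sum = 2.326 + 0.842 = 3.168.
d_min = 3.168 × √(2/46) = 3.168 × 0.2085 = 0.661.

d_min ≈ 0.66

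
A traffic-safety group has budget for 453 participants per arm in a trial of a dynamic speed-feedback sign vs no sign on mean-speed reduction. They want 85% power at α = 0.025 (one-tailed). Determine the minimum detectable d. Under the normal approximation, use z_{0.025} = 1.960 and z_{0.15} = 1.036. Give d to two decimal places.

d_min ≈ 0.20

For two independent groups of n = 453 each: d_min = (z_{α} + z_β)·√(2/n).
z-sum = 1.960 + 1.036 = 2.996.
d_min = 2.996 × √(2/453) = 2.996 × 0.0664 = 0.199.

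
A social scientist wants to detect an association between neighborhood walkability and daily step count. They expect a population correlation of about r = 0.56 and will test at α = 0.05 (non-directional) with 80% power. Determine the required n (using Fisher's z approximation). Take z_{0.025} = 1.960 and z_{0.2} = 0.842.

n = 23

Fisher's z: C = ½·ln((1+r)/(1−r)) = ½·ln(3.5455) = 0.6328.
n = ((z_{α/2} + z_β)/C)² + 3.
(1.960 + 0.842) / 0.6328 = 2.802 / 0.6328 = 4.428.
n = 4.428² + 3 = 19.61 + 3 = 22.6.
Round up.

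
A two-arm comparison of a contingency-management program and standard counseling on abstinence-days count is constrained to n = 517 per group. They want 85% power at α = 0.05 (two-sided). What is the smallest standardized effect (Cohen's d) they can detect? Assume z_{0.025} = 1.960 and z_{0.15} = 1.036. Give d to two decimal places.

For two independent groups of n = 517 each: d_min = (z_{α/2} + z_β)·√(2/n).
z-sum = 1.960 + 1.036 = 2.996.
d_min = 2.996 × √(2/517) = 2.996 × 0.0622 = 0.186.

d_min ≈ 0.19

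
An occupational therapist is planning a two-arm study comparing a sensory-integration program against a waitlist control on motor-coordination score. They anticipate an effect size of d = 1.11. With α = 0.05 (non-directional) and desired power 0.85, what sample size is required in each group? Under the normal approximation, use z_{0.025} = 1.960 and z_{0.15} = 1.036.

For two independent groups with equal n: n = 2·((z_{α/2} + z_β) / d)².
z_{α/2} + z_β = 1.960 + 1.036 = 2.996.
n = 2 × (2.996 / 1.11)² = 2 × 2.699² = 2 × 7.29 = 14.6.
Round up to the next whole participant.

n = 15 per group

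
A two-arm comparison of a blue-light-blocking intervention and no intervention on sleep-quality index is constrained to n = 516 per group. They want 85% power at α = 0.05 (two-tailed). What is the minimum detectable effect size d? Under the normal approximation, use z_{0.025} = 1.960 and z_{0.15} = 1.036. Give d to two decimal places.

d_min ≈ 0.19

For two independent groups of n = 516 each: d_min = (z_{α/2} + z_β)·√(2/n).
z-sum = 1.960 + 1.036 = 2.996.
d_min = 2.996 × √(2/516) = 2.996 × 0.0623 = 0.187.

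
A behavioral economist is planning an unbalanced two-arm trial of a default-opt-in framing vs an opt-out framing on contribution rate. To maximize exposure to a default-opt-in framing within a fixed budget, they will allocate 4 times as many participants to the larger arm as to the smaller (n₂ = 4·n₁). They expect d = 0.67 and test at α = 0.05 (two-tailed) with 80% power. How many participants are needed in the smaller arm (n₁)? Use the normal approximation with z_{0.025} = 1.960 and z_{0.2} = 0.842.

n₁ = 22

With allocation ratio k = n₂/n₁ = 4, Var(x̄₁−x̄₂) = σ²(1/n₁ + 1/(k·n₁)) = σ²·(k+1)/(k·n₁).
So n₁ = (1 + 1/k)·((z_{α/2} + z_β)/d)² = 1.250 × (2.802/0.67)².
n₁ = 1.250 × 17.49 = 21.9.
Round up: n₁ = 22, giving n₂ = 4 × 22 = 88.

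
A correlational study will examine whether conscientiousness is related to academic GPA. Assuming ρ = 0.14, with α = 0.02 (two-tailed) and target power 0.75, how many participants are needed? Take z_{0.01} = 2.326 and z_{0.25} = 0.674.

Fisher's z: C = ½·ln((1+r)/(1−r)) = ½·ln(1.3256) = 0.1409.
n = ((z_{α/2} + z_β)/C)² + 3.
(2.326 + 0.674) / 0.1409 = 3.000 / 0.1409 = 21.292.
n = 21.292² + 3 = 453.34 + 3 = 456.3.
Round up.

n = 457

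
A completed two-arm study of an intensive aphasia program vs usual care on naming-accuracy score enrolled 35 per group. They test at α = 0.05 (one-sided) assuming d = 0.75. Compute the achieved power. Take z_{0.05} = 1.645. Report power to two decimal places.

For two equal groups, power = Φ(d·√(n/2) − z_{α}).
d·√(n/2) = 0.75 × √(35/2) = 0.75 × 4.183 = 3.137.
z_β = 3.137 − 1.645 = 1.492.
Power = Φ(1.492) = 0.932.

power ≈ 0.93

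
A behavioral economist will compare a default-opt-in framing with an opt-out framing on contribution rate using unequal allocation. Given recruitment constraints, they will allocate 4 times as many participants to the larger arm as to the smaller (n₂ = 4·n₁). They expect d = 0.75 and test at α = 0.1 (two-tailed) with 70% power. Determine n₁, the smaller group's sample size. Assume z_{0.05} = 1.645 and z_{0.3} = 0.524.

With allocation ratio k = n₂/n₁ = 4, Var(x̄₁−x̄₂) = σ²(1/n₁ + 1/(k·n₁)) = σ²·(k+1)/(k·n₁).
So n₁ = (1 + 1/k)·((z_{α/2} + z_β)/d)² = 1.250 × (2.169/0.75)².
n₁ = 1.250 × 8.36 = 10.5.
Round up: n₁ = 11, giving n₂ = 4 × 11 = 44.

n₁ = 11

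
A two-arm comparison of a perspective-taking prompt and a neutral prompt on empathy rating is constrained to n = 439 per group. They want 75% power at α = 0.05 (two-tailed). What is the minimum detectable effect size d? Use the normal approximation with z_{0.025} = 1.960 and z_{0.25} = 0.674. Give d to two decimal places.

d_min ≈ 0.18

For two independent groups of n = 439 each: d_min = (z_{α/2} + z_β)·√(2/n).
z-sum = 1.960 + 0.674 = 2.634.
d_min = 2.634 × √(2/439) = 2.634 × 0.0675 = 0.178.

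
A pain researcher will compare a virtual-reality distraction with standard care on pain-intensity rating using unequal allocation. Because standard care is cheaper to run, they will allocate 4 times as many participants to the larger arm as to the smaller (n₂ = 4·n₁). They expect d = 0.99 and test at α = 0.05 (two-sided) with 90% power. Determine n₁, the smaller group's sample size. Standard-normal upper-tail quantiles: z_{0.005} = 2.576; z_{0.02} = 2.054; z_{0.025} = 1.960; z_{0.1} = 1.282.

n₁ = 14

With allocation ratio k = n₂/n₁ = 4, Var(x̄₁−x̄₂) = σ²(1/n₁ + 1/(k·n₁)) = σ²·(k+1)/(k·n₁).
So n₁ = (1 + 1/k)·((z_{α/2} + z_β)/d)² = 1.250 × (3.242/0.99)².
n₁ = 1.250 × 10.72 = 13.4.
Round up: n₁ = 14, giving n₂ = 4 × 14 = 56.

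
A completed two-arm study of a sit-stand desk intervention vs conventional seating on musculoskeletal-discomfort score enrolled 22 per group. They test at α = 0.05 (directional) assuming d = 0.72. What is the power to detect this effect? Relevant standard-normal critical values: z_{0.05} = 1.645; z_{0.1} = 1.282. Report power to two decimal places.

power ≈ 0.77

For two equal groups, power = Φ(d·√(n/2) − z_{α}).
d·√(n/2) = 0.72 × √(22/2) = 0.72 × 3.317 = 2.388.
z_β = 2.388 − 1.645 = 0.743.
Power = Φ(0.743) = 0.771.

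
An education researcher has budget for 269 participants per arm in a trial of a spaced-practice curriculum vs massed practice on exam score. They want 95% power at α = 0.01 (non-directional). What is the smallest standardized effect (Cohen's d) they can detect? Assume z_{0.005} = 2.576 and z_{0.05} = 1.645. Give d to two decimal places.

For two independent groups of n = 269 each: d_min = (z_{α/2} + z_β)·√(2/n).
z-sum = 2.576 + 1.645 = 4.221.
d_min = 4.221 × √(2/269) = 4.221 × 0.0862 = 0.364.

d_min ≈ 0.36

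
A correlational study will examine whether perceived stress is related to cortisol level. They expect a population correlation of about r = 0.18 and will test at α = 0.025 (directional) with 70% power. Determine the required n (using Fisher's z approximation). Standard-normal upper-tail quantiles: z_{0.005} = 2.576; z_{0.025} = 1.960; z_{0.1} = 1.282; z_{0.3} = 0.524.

Fisher's z: C = ½·ln((1+r)/(1−r)) = ½·ln(1.4390) = 0.1820.
n = ((z_{α} + z_β)/C)² + 3.
(1.960 + 0.524) / 0.1820 = 2.484 / 0.1820 = 13.648.
n = 13.648² + 3 = 186.28 + 3 = 189.3.
Round up.

n = 190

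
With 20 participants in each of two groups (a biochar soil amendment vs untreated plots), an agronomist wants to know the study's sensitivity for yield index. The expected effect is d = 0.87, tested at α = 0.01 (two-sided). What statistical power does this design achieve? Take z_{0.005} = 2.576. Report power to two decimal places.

For two equal groups, power = Φ(d·√(n/2) − z_{α/2}).
d·√(n/2) = 0.87 × √(20/2) = 0.87 × 3.162 = 2.751.
z_β = 2.751 − 2.576 = 0.175.
Power = Φ(0.175) = 0.570.

power ≈ 0.57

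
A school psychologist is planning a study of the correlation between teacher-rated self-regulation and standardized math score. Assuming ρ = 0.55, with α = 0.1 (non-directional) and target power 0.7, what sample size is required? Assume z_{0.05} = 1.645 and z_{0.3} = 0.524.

Fisher's z: C = ½·ln((1+r)/(1−r)) = ½·ln(3.4444) = 0.6184.
n = ((z_{α/2} + z_β)/C)² + 3.
(1.645 + 0.524) / 0.6184 = 2.169 / 0.6184 = 3.507.
n = 3.507² + 3 = 12.30 + 3 = 15.3.
Round up.

n = 16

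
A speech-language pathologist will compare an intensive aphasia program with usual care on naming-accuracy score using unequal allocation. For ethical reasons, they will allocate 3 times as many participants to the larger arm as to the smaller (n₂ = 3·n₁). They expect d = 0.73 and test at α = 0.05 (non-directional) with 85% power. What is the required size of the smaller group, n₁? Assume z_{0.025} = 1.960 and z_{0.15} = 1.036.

n₁ = 23

With allocation ratio k = n₂/n₁ = 3, Var(x̄₁−x̄₂) = σ²(1/n₁ + 1/(k·n₁)) = σ²·(k+1)/(k·n₁).
So n₁ = (1 + 1/k)·((z_{α/2} + z_β)/d)² = 1.333 × (2.996/0.73)².
n₁ = 1.333 × 16.84 = 22.5.
Round up: n₁ = 23, giving n₂ = 3 × 23 = 69.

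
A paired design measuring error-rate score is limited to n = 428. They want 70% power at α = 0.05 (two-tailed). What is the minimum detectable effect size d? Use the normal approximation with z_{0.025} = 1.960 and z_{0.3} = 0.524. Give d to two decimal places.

d_min ≈ 0.12

For a single sample (or paired design) of n = 428: d_min = (z_{α/2} + z_β)/√n.
z-sum = 1.960 + 0.524 = 2.484.
d_min = 2.484 / √428 = 2.484 / 20.688 = 0.120.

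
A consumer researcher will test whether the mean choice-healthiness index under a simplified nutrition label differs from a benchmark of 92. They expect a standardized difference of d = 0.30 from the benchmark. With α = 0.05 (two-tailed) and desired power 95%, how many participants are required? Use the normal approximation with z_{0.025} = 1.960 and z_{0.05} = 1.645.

For a one-sample test: n = ((z_{α/2} + z_β) / d)².
z_{α/2} + z_β = 1.960 + 1.645 = 3.605.
n = (3.605 / 0.30)² = 12.017² = 144.40.
Round up.

n = 145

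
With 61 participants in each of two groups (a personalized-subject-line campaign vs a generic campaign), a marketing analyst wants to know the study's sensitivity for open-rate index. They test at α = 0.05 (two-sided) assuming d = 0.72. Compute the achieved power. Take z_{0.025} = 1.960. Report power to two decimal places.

For two equal groups, power = Φ(d·√(n/2) − z_{α/2}).
d·√(n/2) = 0.72 × √(61/2) = 0.72 × 5.523 = 3.976.
z_β = 3.976 − 1.960 = 2.016.
Power = Φ(2.016) = 0.978.

power ≈ 0.98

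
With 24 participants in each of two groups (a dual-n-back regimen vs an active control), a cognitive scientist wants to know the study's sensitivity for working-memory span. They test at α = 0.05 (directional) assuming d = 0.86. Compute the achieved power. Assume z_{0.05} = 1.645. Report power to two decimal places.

power ≈ 0.91

For two equal groups, power = Φ(d·√(n/2) − z_{α}).
d·√(n/2) = 0.86 × √(24/2) = 0.86 × 3.464 = 2.979.
z_β = 2.979 − 1.645 = 1.334.
Power = Φ(1.334) = 0.909.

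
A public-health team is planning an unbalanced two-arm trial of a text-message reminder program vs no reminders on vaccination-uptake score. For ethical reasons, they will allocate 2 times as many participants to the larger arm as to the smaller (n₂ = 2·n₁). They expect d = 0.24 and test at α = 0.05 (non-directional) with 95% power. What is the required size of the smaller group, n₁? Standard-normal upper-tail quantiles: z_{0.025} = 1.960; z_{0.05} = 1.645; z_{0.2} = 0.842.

n₁ = 339

With allocation ratio k = n₂/n₁ = 2, Var(x̄₁−x̄₂) = σ²(1/n₁ + 1/(k·n₁)) = σ²·(k+1)/(k·n₁).
So n₁ = (1 + 1/k)·((z_{α/2} + z_β)/d)² = 1.500 × (3.605/0.24)².
n₁ = 1.500 × 225.63 = 338.4.
Round up: n₁ = 339, giving n₂ = 2 × 339 = 678.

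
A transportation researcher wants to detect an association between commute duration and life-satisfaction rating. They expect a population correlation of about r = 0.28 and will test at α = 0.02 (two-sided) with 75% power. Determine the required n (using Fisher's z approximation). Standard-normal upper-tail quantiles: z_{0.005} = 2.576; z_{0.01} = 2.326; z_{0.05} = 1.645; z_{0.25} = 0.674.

n = 112

Fisher's z: C = ½·ln((1+r)/(1−r)) = ½·ln(1.7778) = 0.2877.
n = ((z_{α/2} + z_β)/C)² + 3.
(2.326 + 0.674) / 0.2877 = 3.000 / 0.2877 = 10.428.
n = 10.428² + 3 = 108.73 + 3 = 111.7.
Round up.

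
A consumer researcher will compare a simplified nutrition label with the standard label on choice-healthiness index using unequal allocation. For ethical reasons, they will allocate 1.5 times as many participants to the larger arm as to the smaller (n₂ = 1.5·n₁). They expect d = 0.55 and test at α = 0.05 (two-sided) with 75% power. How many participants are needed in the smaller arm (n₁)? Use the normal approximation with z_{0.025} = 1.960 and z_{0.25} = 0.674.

n₁ = 39

With allocation ratio k = n₂/n₁ = 1.5, Var(x̄₁−x̄₂) = σ²(1/n₁ + 1/(k·n₁)) = σ²·(k+1)/(k·n₁).
So n₁ = (1 + 1/k)·((z_{α/2} + z_β)/d)² = 1.667 × (2.634/0.55)².
n₁ = 1.667 × 22.94 = 38.2.
Round up: n₁ = 39, giving n₂ = ⌈1.5 × 39⌉ = ⌈58.5⌉ = 59.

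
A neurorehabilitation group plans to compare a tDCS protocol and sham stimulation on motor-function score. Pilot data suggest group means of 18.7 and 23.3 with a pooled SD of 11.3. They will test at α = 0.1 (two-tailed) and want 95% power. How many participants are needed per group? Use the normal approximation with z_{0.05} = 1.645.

n = 131 per group

Cohen's d = |M₁ − M₂| / SD_pooled = |18.7 − 23.3| / 11.3 = 4.6 / 11.3 = 0.407.
For two independent groups with equal n: n = 2·((z_{α/2} + z_β) / d)².
z_{α/2} + z_β = 1.645 + 1.645 = 3.290.
n = 2 × (3.290 / 0.407)² = 2 × 8.084² = 2 × 65.34 = 130.7.
Round up to the next whole participant.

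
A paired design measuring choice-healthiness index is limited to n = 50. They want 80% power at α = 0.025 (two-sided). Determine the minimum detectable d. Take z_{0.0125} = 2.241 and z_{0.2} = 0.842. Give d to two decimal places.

d_min ≈ 0.44

For a single sample (or paired design) of n = 50: d_min = (z_{α/2} + z_β)/√n.
z-sum = 2.241 + 0.842 = 3.083.
d_min = 3.083 / √50 = 3.083 / 7.071 = 0.436.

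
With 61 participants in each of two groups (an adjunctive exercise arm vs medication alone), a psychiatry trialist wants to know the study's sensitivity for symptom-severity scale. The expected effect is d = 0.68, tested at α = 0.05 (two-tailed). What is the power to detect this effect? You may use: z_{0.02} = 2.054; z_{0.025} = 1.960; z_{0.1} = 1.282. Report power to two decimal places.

power ≈ 0.96

For two equal groups, power = Φ(d·√(n/2) − z_{α/2}).
d·√(n/2) = 0.68 × √(61/2) = 0.68 × 5.523 = 3.755.
z_β = 3.755 − 1.960 = 1.795.
Power = Φ(1.795) = 0.964.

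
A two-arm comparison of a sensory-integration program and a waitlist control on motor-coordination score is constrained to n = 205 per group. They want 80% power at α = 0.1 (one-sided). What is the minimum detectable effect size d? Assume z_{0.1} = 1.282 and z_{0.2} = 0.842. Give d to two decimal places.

d_min ≈ 0.21

For two independent groups of n = 205 each: d_min = (z_{α} + z_β)·√(2/n).
z-sum = 1.282 + 0.842 = 2.124.
d_min = 2.124 × √(2/205) = 2.124 × 0.0988 = 0.210.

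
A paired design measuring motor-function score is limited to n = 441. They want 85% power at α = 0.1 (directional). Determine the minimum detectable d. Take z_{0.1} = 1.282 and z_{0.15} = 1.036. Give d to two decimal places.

d_min ≈ 0.11

For a single sample (or paired design) of n = 441: d_min = (z_{α} + z_β)/√n.
z-sum = 1.282 + 1.036 = 2.318.
d_min = 2.318 / √441 = 2.318 / 21.000 = 0.110.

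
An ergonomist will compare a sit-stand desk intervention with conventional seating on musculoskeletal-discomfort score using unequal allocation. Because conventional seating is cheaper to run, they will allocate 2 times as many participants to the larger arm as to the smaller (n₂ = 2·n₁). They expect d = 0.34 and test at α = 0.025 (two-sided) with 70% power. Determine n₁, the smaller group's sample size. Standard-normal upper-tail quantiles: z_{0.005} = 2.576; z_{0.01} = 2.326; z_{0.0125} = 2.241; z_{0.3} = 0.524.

n₁ = 100

With allocation ratio k = n₂/n₁ = 2, Var(x̄₁−x̄₂) = σ²(1/n₁ + 1/(k·n₁)) = σ²·(k+1)/(k·n₁).
So n₁ = (1 + 1/k)·((z_{α/2} + z_β)/d)² = 1.500 × (2.765/0.34)².
n₁ = 1.500 × 66.14 = 99.2.
Round up: n₁ = 100, giving n₂ = 2 × 100 = 200.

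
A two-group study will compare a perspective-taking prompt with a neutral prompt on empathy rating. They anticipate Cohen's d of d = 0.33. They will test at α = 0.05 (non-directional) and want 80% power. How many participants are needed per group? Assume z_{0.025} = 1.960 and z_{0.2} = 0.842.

For two independent groups with equal n: n = 2·((z_{α/2} + z_β) / d)².
z_{α/2} + z_β = 1.960 + 0.842 = 2.802.
n = 2 × (2.802 / 0.33)² = 2 × 8.491² = 2 × 72.10 = 144.2.
Round up to the next whole participant.

n = 145 per group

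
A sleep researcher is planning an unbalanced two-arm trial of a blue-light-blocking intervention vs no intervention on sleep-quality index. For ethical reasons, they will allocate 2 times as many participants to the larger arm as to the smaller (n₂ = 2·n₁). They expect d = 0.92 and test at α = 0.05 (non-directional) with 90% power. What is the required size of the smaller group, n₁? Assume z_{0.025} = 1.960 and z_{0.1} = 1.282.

With allocation ratio k = n₂/n₁ = 2, Var(x̄₁−x̄₂) = σ²(1/n₁ + 1/(k·n₁)) = σ²·(k+1)/(k·n₁).
So n₁ = (1 + 1/k)·((z_{α/2} + z_β)/d)² = 1.500 × (3.242/0.92)².
n₁ = 1.500 × 12.42 = 18.6.
Round up: n₁ = 19, giving n₂ = 2 × 19 = 38.

n₁ = 19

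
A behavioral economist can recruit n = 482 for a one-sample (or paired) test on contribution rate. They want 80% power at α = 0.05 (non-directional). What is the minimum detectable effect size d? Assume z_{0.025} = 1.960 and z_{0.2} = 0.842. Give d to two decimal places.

d_min ≈ 0.13

For a single sample (or paired design) of n = 482: d_min = (z_{α/2} + z_β)/√n.
z-sum = 1.960 + 0.842 = 2.802.
d_min = 2.802 / √482 = 2.802 / 21.954 = 0.128.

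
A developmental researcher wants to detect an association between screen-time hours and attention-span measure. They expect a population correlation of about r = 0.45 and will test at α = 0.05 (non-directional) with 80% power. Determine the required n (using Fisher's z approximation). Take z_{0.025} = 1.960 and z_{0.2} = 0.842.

n = 37

Fisher's z: C = ½·ln((1+r)/(1−r)) = ½·ln(2.6364) = 0.4847.
n = ((z_{α/2} + z_β)/C)² + 3.
(1.960 + 0.842) / 0.4847 = 2.802 / 0.4847 = 5.781.
n = 5.781² + 3 = 33.42 + 3 = 36.4.
Round up.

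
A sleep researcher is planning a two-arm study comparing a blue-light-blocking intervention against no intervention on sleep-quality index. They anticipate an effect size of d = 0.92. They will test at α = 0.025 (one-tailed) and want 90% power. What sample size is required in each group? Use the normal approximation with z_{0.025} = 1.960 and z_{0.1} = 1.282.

For two independent groups with equal n: n = 2·((z_{α} + z_β) / d)².
z_{α} + z_β = 1.960 + 1.282 = 3.242.
n = 2 × (3.242 / 0.92)² = 2 × 3.524² = 2 × 12.42 = 24.8.
Round up to the next whole participant.

n = 25 per group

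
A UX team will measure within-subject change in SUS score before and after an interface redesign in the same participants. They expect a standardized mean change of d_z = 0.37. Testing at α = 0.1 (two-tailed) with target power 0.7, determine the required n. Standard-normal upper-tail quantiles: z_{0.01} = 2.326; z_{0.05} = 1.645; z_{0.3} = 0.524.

For a paired (one-sample on differences) test: n = ((z_{α/2} + z_β) / d)².
z_{α/2} + z_β = 1.645 + 0.524 = 2.169.
n = (2.169 / 0.37)² = 5.862² = 34.36.
Round up.

n = 35 pairs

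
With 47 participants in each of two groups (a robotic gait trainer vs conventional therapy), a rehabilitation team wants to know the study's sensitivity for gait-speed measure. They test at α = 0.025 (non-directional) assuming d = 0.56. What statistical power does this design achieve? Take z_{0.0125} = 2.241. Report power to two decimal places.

For two equal groups, power = Φ(d·√(n/2) − z_{α/2}).
d·√(n/2) = 0.56 × √(47/2) = 0.56 × 4.848 = 2.715.
z_β = 2.715 − 2.241 = 0.474.
Power = Φ(0.474) = 0.682.

power ≈ 0.68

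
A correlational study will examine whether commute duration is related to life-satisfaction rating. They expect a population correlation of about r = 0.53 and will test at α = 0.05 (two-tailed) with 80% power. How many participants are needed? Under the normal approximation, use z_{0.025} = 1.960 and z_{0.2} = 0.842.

Fisher's z: C = ½·ln((1+r)/(1−r)) = ½·ln(3.2553) = 0.5901.
n = ((z_{α/2} + z_β)/C)² + 3.
(1.960 + 0.842) / 0.5901 = 2.802 / 0.5901 = 4.748.
n = 4.748² + 3 = 22.55 + 3 = 25.5.
Round up.

n = 26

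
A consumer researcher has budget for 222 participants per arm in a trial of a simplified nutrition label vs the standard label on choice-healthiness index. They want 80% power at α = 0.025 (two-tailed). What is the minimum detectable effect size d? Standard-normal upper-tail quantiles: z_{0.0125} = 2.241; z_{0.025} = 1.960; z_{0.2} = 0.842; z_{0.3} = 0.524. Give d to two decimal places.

d_min ≈ 0.29

For two independent groups of n = 222 each: d_min = (z_{α/2} + z_β)·√(2/n).
z-sum = 2.241 + 0.842 = 3.083.
d_min = 3.083 × √(2/222) = 3.083 × 0.0949 = 0.293.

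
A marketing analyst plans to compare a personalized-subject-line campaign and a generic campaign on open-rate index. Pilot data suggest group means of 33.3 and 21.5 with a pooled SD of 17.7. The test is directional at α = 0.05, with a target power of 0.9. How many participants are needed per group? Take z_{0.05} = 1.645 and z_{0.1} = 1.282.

Cohen's d = |M₁ − M₂| / SD_pooled = |33.3 − 21.5| / 17.7 = 11.8 / 17.7 = 0.667.
For two independent groups with equal n: n = 2·((z_{α} + z_β) / d)².
z_{α} + z_β = 1.645 + 1.282 = 2.927.
n = 2 × (2.927 / 0.667)² = 2 × 4.388² = 2 × 19.26 = 38.5.
Round up to the next whole participant.

n = 39 per group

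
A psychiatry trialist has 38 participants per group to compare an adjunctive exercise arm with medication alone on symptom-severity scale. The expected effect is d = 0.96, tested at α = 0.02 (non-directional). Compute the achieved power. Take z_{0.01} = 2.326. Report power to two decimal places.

For two equal groups, power = Φ(d·√(n/2) − z_{α/2}).
d·√(n/2) = 0.96 × √(38/2) = 0.96 × 4.359 = 4.185.
z_β = 4.185 − 2.326 = 1.859.
Power = Φ(1.859) = 0.968.

power ≈ 0.97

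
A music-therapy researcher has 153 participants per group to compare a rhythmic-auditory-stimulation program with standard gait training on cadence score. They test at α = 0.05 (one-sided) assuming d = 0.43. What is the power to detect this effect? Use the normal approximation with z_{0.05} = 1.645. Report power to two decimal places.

power ≈ 0.98

For two equal groups, power = Φ(d·√(n/2) − z_{α}).
d·√(n/2) = 0.43 × √(153/2) = 0.43 × 8.746 = 3.761.
z_β = 3.761 − 1.645 = 2.116.
Power = Φ(2.116) = 0.983.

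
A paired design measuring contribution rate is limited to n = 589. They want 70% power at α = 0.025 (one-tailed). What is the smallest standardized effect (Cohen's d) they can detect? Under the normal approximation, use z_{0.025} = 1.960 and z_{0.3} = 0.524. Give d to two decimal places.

d_min ≈ 0.10

For a single sample (or paired design) of n = 589: d_min = (z_{α} + z_β)/√n.
z-sum = 1.960 + 0.524 = 2.484.
d_min = 2.484 / √589 = 2.484 / 24.269 = 0.102.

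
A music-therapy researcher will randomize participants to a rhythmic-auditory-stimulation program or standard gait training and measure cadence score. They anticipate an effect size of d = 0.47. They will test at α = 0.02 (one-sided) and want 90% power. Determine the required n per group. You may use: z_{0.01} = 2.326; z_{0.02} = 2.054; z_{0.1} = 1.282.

For two independent groups with equal n: n = 2·((z_{α} + z_β) / d)².
z_{α} + z_β = 2.054 + 1.282 = 3.336.
n = 2 × (3.336 / 0.47)² = 2 × 7.098² = 2 × 50.38 = 100.8.
Round up to the next whole participant.

n = 101 per group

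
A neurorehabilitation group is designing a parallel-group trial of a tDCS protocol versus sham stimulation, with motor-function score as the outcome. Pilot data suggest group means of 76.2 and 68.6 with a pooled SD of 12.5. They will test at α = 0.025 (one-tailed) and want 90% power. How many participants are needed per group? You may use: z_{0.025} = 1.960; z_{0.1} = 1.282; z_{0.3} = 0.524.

n = 57 per group

Cohen's d = |M₁ − M₂| / SD_pooled = |76.2 − 68.6| / 12.5 = 7.6 / 12.5 = 0.608.
For two independent groups with equal n: n = 2·((z_{α} + z_β) / d)².
z_{α} + z_β = 1.960 + 1.282 = 3.242.
n = 2 × (3.242 / 0.608)² = 2 × 5.332² = 2 × 28.43 = 56.9.
Round up to the next whole participant.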